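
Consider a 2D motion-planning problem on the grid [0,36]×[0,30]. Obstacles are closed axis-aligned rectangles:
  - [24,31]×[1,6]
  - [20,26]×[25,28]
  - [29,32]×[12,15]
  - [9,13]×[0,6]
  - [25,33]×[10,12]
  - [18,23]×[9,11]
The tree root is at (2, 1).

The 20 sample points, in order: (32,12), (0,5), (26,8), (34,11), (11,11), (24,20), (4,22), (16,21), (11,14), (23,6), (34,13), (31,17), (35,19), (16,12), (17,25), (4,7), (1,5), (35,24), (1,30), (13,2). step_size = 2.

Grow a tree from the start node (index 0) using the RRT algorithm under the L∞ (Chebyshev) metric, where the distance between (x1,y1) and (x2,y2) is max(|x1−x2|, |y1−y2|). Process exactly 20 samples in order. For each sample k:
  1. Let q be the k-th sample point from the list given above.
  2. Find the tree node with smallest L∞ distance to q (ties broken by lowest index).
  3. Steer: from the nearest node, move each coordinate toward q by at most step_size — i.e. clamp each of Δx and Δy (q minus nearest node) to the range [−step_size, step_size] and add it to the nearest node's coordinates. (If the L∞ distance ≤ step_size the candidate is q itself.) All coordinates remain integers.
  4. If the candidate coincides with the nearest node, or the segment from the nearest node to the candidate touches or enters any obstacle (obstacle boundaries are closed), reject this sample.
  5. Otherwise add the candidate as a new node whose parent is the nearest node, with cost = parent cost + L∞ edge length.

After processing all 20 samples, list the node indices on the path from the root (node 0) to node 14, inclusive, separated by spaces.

1. q=(32,12) nearest=0 d=30 new=(4,3) → add node 1 parent=0 cost=2
2. q=(0,5) nearest=0 d=4 new=(0,3) → add node 2 parent=0 cost=2
3. q=(26,8) nearest=1 d=22 new=(6,5) → add node 3 parent=1 cost=4
4. q=(34,11) nearest=3 d=28 new=(8,7) → add node 4 parent=3 cost=6
5. q=(11,11) nearest=4 d=4 new=(10,9) → add node 5 parent=4 cost=8
6. q=(24,20) nearest=5 d=14 new=(12,11) → add node 6 parent=5 cost=10
7. q=(4,22) nearest=6 d=11 new=(10,13) → add node 7 parent=6 cost=12
8. q=(16,21) nearest=7 d=8 new=(12,15) → add node 8 parent=7 cost=14
9. q=(11,14) nearest=7 d=1 new=(11,14) → add node 9 parent=7 cost=13
10. q=(23,6) nearest=6 d=11 new=(14,9) → add node 10 parent=6 cost=12
11. q=(34,13) nearest=10 d=20 new=(16,11) → add node 11 parent=10 cost=14
12. q=(31,17) nearest=11 d=15 new=(18,13) → add node 12 parent=11 cost=16
13. q=(35,19) nearest=12 d=17 new=(20,15) → add node 13 parent=12 cost=18
14. q=(16,12) nearest=11 d=1 new=(16,12) → add node 14 parent=11 cost=15
15. q=(17,25) nearest=8 d=10 new=(14,17) → add node 15 parent=8 cost=16
16. q=(4,7) nearest=3 d=2 new=(4,7) → add node 16 parent=3 cost=6
17. q=(1,5) nearest=2 d=2 new=(1,5) → add node 17 parent=2 cost=4
18. q=(35,24) nearest=13 d=15 new=(22,17) → add node 18 parent=13 cost=20
19. q=(1,30) nearest=15 d=13 new=(12,19) → add node 19 parent=15 cost=18
20. q=(13,2) nearest=4 d=5 new=(10,5) → blocked by [9,13]×[0,6], reject

Path: 0 1 3 4 5 6 10 11 14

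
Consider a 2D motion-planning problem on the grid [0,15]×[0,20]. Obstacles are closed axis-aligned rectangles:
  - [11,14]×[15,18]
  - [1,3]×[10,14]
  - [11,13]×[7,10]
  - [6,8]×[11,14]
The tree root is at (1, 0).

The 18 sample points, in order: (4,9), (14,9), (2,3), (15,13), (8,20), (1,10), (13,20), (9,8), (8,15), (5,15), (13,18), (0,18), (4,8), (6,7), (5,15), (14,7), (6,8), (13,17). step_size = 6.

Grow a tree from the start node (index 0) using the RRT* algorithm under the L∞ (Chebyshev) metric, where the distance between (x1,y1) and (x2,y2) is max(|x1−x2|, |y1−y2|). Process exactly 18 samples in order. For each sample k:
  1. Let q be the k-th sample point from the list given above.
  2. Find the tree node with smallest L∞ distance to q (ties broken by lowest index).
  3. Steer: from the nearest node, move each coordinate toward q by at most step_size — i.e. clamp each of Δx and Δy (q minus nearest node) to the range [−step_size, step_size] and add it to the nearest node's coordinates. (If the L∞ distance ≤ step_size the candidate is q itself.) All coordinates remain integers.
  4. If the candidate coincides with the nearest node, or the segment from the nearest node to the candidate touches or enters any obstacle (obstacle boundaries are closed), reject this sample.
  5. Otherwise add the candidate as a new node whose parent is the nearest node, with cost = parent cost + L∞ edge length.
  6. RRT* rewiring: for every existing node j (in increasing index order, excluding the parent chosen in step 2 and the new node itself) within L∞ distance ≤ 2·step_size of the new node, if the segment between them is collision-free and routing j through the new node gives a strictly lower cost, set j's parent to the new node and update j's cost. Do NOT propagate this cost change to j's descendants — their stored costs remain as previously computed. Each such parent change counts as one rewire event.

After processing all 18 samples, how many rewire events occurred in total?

Rewire events: 3

1. q=(4,9) nearest=0 d=9 new=(4,6) → add node 1 parent=0 cost=6
2. q=(14,9) nearest=1 d=10 new=(10,9) → add node 2 parent=1 cost=12
3. q=(2,3) nearest=0 d=3 new=(2,3) → add node 3 parent=0 cost=3; rewire 2→3 (11<12)
4. q=(15,13) nearest=2 d=5 new=(15,13) → blocked by [11,13]×[7,10], reject
5. q=(8,20) nearest=2 d=11 new=(8,15) → add node 4 parent=2 cost=17
6. q=(1,10) nearest=1 d=4 new=(1,10) → blocked by [1,3]×[10,14], reject
7. q=(13,20) nearest=4 d=5 new=(13,20) → blocked by [11,14]×[15,18], reject
8. q=(9,8) nearest=2 d=1 new=(9,8) → add node 5 parent=2 cost=12
9. q=(8,15) nearest=4 d=0 → coincident, reject
10. q=(5,15) nearest=4 d=3 new=(5,15) → add node 6 parent=4 cost=20
11. q=(13,18) nearest=4 d=5 new=(13,18) → blocked by [11,14]×[15,18], reject
12. q=(0,18) nearest=6 d=5 new=(0,18) → add node 7 parent=6 cost=25
13. q=(4,8) nearest=1 d=2 new=(4,8) → add node 8 parent=1 cost=8; rewire 6→8 (15<20)
14. q=(6,7) nearest=1 d=2 new=(6,7) → add node 9 parent=1 cost=8; rewire 5→9 (11<12)
15. q=(5,15) nearest=6 d=0 → coincident, reject
16. q=(14,7) nearest=2 d=4 new=(14,7) → blocked by [11,13]×[7,10], reject
17. q=(6,8) nearest=9 d=1 new=(6,8) → add node 10 parent=9 cost=9
18. q=(13,17) nearest=4 d=5 new=(13,17) → blocked by [11,14]×[15,18], reject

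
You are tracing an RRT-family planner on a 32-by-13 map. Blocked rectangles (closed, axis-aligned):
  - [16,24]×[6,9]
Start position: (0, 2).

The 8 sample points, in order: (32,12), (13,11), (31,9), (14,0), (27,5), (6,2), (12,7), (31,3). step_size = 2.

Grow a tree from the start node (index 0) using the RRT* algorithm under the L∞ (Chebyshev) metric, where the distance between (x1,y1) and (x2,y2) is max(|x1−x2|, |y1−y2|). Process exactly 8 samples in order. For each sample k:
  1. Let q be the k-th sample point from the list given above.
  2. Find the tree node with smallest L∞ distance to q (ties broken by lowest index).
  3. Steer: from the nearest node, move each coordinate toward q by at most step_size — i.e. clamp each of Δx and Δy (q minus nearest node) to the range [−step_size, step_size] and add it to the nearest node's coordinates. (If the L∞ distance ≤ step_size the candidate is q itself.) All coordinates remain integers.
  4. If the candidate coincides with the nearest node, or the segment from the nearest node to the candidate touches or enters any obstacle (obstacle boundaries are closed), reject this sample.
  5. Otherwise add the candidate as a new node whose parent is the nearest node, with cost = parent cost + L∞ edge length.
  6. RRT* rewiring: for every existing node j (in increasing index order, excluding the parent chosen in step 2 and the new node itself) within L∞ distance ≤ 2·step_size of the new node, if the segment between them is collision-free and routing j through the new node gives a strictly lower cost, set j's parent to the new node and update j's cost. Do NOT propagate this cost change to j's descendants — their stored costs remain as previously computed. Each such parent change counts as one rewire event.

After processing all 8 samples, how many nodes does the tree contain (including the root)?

Node count: 9

1. q=(32,12) nearest=0 d=32 new=(2,4) → add node 1 parent=0 cost=2
2. q=(13,11) nearest=1 d=11 new=(4,6) → add node 2 parent=1 cost=4
3. q=(31,9) nearest=2 d=27 new=(6,8) → add node 3 parent=2 cost=6
4. q=(14,0) nearest=3 d=8 new=(8,6) → add node 4 parent=3 cost=8
5. q=(27,5) nearest=4 d=19 new=(10,5) → add node 5 parent=4 cost=10
6. q=(6,2) nearest=1 d=4 new=(4,2) → add node 6 parent=1 cost=4
7. q=(12,7) nearest=5 d=2 new=(12,7) → add node 7 parent=5 cost=12
8. q=(31,3) nearest=7 d=19 new=(14,5) → add node 8 parent=7 cost=14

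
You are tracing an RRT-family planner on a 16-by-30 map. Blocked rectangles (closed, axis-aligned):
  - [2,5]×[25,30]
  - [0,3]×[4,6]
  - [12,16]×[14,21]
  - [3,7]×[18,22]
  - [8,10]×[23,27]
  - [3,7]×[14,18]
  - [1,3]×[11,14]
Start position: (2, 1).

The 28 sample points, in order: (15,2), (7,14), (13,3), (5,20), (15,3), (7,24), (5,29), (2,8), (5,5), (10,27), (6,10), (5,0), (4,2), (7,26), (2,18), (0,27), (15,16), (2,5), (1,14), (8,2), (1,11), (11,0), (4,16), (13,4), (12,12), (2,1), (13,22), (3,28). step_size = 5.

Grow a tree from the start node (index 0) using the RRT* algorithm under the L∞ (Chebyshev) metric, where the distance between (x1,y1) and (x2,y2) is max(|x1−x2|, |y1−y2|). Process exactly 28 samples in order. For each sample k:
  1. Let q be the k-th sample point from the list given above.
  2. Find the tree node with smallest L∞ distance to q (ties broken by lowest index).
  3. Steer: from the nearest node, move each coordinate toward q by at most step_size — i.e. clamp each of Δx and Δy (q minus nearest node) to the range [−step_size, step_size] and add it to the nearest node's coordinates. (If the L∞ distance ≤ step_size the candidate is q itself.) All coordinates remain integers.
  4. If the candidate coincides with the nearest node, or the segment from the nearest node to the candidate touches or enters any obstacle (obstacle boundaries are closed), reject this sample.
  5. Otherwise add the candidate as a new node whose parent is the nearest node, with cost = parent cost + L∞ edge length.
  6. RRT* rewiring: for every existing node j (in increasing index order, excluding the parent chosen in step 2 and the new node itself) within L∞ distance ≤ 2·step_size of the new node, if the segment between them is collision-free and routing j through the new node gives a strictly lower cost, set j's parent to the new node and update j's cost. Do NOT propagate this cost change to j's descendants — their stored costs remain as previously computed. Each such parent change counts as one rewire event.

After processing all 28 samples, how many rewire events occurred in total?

1. q=(15,2) nearest=0 d=13 new=(7,2) → add node 1 parent=0 cost=5
2. q=(7,14) nearest=1 d=12 new=(7,7) → add node 2 parent=1 cost=10
3. q=(13,3) nearest=1 d=6 new=(12,3) → add node 3 parent=1 cost=10
4. q=(5,20) nearest=2 d=13 new=(5,12) → add node 4 parent=2 cost=15
5. q=(15,3) nearest=3 d=3 new=(15,3) → add node 5 parent=3 cost=13
6. q=(7,24) nearest=4 d=12 new=(7,17) → blocked by [3,7]×[14,18], reject
7. q=(5,29) nearest=4 d=17 new=(5,17) → blocked by [3,7]×[14,18], reject
8. q=(2,8) nearest=4 d=4 new=(2,8) → add node 6 parent=4 cost=19
9. q=(5,5) nearest=2 d=2 new=(5,5) → add node 7 parent=2 cost=12; rewire 6→7 (15<19)
10. q=(10,27) nearest=4 d=15 new=(10,17) → blocked by [3,7]×[14,18], reject
11. q=(6,10) nearest=4 d=2 new=(6,10) → add node 8 parent=4 cost=17
12. q=(5,0) nearest=1 d=2 new=(5,0) → add node 9 parent=1 cost=7
13. q=(4,2) nearest=0 d=2 new=(4,2) → add node 10 parent=0 cost=2; rewire 2→10 (7<10); rewire 4→10 (12<15); rewire 7→10 (5<12); rewire 8→10 (10<17); rewire 9→10 (4<7)
14. q=(7,26) nearest=4 d=14 new=(7,17) → blocked by [3,7]×[14,18], reject
15. q=(2,18) nearest=4 d=6 new=(2,17) → blocked by [3,7]×[14,18], reject
16. q=(0,27) nearest=4 d=15 new=(0,17) → blocked by [3,7]×[14,18], reject
17. q=(15,16) nearest=2 d=9 new=(12,12) → add node 11 parent=2 cost=12
18. q=(2,5) nearest=6 d=3 new=(2,5) → blocked by [0,3]×[4,6], reject
19. q=(1,14) nearest=4 d=4 new=(1,14) → blocked by [1,3]×[11,14], reject
20. q=(8,2) nearest=1 d=1 new=(8,2) → add node 12 parent=1 cost=6; rewire 6→12 (12<15)
21. q=(1,11) nearest=6 d=3 new=(1,11) → blocked by [1,3]×[11,14], reject
22. q=(11,0) nearest=3 d=3 new=(11,0) → add node 13 parent=3 cost=13
23. q=(4,16) nearest=4 d=4 new=(4,16) → blocked by [3,7]×[14,18], reject
24. q=(13,4) nearest=3 d=1 new=(13,4) → add node 14 parent=3 cost=11
25. q=(12,12) nearest=11 d=0 → coincident, reject
26. q=(2,1) nearest=0 d=0 → coincident, reject
27. q=(13,22) nearest=4 d=10 new=(10,17) → blocked by [3,7]×[14,18], reject
28. q=(3,28) nearest=4 d=16 new=(3,17) → blocked by [3,7]×[14,18], reject

Rewire events: 7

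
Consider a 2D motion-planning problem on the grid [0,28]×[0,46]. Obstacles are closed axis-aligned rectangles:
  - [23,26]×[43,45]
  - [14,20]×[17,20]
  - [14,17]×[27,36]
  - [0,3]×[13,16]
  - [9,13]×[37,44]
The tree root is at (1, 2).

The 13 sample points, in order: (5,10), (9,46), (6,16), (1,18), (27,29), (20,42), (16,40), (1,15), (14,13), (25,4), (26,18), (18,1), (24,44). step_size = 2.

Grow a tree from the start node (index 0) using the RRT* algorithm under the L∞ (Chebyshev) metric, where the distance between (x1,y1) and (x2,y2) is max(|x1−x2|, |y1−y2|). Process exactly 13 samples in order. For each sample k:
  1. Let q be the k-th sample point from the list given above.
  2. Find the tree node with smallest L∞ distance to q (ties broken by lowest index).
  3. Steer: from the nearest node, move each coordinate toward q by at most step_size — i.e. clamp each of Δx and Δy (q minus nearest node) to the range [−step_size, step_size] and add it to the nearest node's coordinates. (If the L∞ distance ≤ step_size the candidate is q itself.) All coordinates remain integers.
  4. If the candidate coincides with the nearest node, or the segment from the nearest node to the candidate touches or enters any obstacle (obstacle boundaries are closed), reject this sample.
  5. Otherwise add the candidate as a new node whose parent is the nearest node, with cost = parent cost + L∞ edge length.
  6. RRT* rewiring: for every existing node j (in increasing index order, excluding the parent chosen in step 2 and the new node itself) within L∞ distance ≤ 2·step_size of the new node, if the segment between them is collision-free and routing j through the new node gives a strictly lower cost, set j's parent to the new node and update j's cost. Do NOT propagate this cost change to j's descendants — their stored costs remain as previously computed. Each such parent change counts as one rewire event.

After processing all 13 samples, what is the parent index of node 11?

1. q=(5,10) nearest=0 d=8 new=(3,4) → add node 1 parent=0 cost=2
2. q=(9,46) nearest=1 d=42 new=(5,6) → add node 2 parent=1 cost=4
3. q=(6,16) nearest=2 d=10 new=(6,8) → add node 3 parent=2 cost=6
4. q=(1,18) nearest=3 d=10 new=(4,10) → add node 4 parent=3 cost=8
5. q=(27,29) nearest=3 d=21 new=(8,10) → add node 5 parent=3 cost=8
6. q=(20,42) nearest=4 d=32 new=(6,12) → add node 6 parent=4 cost=10
7. q=(16,40) nearest=6 d=28 new=(8,14) → add node 7 parent=6 cost=12
8. q=(1,15) nearest=4 d=5 new=(2,12) → add node 8 parent=4 cost=10
9. q=(14,13) nearest=5 d=6 new=(10,12) → add node 9 parent=5 cost=10
10. q=(25,4) nearest=9 d=15 new=(12,10) → add node 10 parent=9 cost=12
11. q=(26,18) nearest=10 d=14 new=(14,12) → add node 11 parent=10 cost=14
12. q=(18,1) nearest=10 d=9 new=(14,8) → add node 12 parent=10 cost=14
13. q=(24,44) nearest=7 d=30 new=(10,16) → add node 13 parent=7 cost=14

Parent of node 11: 10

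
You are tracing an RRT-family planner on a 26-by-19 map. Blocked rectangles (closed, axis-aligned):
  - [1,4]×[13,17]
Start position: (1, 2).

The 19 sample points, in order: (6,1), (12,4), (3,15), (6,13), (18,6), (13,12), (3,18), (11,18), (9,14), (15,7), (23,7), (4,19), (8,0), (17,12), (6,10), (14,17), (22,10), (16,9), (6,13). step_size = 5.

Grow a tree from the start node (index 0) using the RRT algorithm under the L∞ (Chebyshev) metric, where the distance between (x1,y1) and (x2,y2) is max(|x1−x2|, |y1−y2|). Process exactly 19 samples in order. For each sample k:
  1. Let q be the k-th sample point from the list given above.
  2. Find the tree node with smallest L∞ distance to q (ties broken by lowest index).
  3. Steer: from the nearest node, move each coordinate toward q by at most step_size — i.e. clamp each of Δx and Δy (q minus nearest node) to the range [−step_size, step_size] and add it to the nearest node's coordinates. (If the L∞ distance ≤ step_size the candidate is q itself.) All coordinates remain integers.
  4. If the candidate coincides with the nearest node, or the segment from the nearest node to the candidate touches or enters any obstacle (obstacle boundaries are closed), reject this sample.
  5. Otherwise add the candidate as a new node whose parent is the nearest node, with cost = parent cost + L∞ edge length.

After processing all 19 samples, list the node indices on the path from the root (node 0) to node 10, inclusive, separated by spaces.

1. q=(6,1) nearest=0 d=5 new=(6,1) → add node 1 parent=0 cost=5
2. q=(12,4) nearest=1 d=6 new=(11,4) → add node 2 parent=1 cost=10
3. q=(3,15) nearest=2 d=11 new=(6,9) → add node 3 parent=2 cost=15
4. q=(6,13) nearest=3 d=4 new=(6,13) → add node 4 parent=3 cost=19
5. q=(18,6) nearest=2 d=7 new=(16,6) → add node 5 parent=2 cost=15
6. q=(13,12) nearest=5 d=6 new=(13,11) → add node 6 parent=5 cost=20
7. q=(3,18) nearest=4 d=5 new=(3,18) → blocked by [1,4]×[13,17], reject
8. q=(11,18) nearest=4 d=5 new=(11,18) → add node 7 parent=4 cost=24
9. q=(9,14) nearest=4 d=3 new=(9,14) → add node 8 parent=4 cost=22
10. q=(15,7) nearest=5 d=1 new=(15,7) → add node 9 parent=5 cost=16
11. q=(23,7) nearest=5 d=7 new=(21,7) → add node 10 parent=5 cost=20
12. q=(4,19) nearest=8 d=5 new=(4,19) → add node 11 parent=8 cost=27
13. q=(8,0) nearest=1 d=2 new=(8,0) → add node 12 parent=1 cost=7
14. q=(17,12) nearest=6 d=4 new=(17,12) → add node 13 parent=6 cost=24
15. q=(6,10) nearest=3 d=1 new=(6,10) → add node 14 parent=3 cost=16
16. q=(14,17) nearest=7 d=3 new=(14,17) → add node 15 parent=7 cost=27
17. q=(22,10) nearest=10 d=3 new=(22,10) → add node 16 parent=10 cost=23
18. q=(16,9) nearest=9 d=2 new=(16,9) → add node 17 parent=9 cost=18
19. q=(6,13) nearest=4 d=0 → coincident, reject

Path: 0 1 2 5 10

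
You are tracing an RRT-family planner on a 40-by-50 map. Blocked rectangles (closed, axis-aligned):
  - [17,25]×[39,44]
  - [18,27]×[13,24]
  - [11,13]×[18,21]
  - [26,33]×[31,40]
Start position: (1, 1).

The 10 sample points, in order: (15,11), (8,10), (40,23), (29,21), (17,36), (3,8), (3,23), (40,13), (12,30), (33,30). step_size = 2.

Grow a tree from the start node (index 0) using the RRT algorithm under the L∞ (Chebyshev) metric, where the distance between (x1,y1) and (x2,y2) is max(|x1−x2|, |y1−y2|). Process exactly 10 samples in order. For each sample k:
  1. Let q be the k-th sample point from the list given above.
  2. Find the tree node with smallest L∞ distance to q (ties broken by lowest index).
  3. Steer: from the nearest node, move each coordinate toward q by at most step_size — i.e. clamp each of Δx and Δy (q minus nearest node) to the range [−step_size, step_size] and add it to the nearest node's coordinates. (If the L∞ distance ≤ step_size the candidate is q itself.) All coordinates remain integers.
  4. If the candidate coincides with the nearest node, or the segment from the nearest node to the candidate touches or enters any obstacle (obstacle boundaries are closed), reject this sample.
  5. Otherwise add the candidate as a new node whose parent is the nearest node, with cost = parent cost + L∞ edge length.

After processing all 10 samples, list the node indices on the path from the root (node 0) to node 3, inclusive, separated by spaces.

1. q=(15,11) nearest=0 d=14 new=(3,3) → add node 1 parent=0 cost=2
2. q=(8,10) nearest=1 d=7 new=(5,5) → add node 2 parent=1 cost=4
3. q=(40,23) nearest=2 d=35 new=(7,7) → add node 3 parent=2 cost=6
4. q=(29,21) nearest=3 d=22 new=(9,9) → add node 4 parent=3 cost=8
5. q=(17,36) nearest=4 d=27 new=(11,11) → add node 5 parent=4 cost=10
6. q=(3,8) nearest=2 d=3 new=(3,7) → add node 6 parent=2 cost=6
7. q=(3,23) nearest=5 d=12 new=(9,13) → add node 7 parent=5 cost=12
8. q=(40,13) nearest=5 d=29 new=(13,13) → add node 8 parent=5 cost=12
9. q=(12,30) nearest=7 d=17 new=(11,15) → add node 9 parent=7 cost=14
10. q=(33,30) nearest=8 d=20 new=(15,15) → add node 10 parent=8 cost=14

Path: 0 1 2 3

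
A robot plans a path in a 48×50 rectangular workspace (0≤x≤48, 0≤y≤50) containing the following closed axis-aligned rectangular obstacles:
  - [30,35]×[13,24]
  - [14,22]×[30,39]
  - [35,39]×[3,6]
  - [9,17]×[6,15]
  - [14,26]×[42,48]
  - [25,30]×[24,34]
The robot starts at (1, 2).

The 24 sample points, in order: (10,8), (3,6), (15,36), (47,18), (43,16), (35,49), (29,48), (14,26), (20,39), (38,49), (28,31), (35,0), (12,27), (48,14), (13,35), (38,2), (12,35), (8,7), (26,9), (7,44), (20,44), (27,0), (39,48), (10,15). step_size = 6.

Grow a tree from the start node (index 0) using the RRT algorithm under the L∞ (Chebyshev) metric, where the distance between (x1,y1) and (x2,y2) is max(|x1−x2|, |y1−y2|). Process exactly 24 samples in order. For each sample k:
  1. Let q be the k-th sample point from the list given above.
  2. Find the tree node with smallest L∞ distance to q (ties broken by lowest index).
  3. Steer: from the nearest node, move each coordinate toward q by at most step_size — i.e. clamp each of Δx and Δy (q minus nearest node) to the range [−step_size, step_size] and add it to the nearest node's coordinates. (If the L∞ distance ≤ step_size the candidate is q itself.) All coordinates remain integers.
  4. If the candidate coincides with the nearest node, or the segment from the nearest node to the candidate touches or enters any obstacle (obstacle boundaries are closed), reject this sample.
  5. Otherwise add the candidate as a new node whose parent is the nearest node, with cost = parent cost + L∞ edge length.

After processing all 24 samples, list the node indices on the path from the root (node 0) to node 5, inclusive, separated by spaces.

1. q=(10,8) nearest=0 d=9 new=(7,8) → add node 1 parent=0 cost=6
2. q=(3,6) nearest=0 d=4 new=(3,6) → add node 2 parent=0 cost=4
3. q=(15,36) nearest=1 d=28 new=(13,14) → blocked by [9,17]×[6,15], reject
4. q=(47,18) nearest=1 d=40 new=(13,14) → blocked by [9,17]×[6,15], reject
5. q=(43,16) nearest=1 d=36 new=(13,14) → blocked by [9,17]×[6,15], reject
6. q=(35,49) nearest=1 d=41 new=(13,14) → blocked by [9,17]×[6,15], reject
7. q=(29,48) nearest=1 d=40 new=(13,14) → blocked by [9,17]×[6,15], reject
8. q=(14,26) nearest=1 d=18 new=(13,14) → blocked by [9,17]×[6,15], reject
9. q=(20,39) nearest=1 d=31 new=(13,14) → blocked by [9,17]×[6,15], reject
10. q=(38,49) nearest=1 d=41 new=(13,14) → blocked by [9,17]×[6,15], reject
11. q=(28,31) nearest=1 d=23 new=(13,14) → blocked by [9,17]×[6,15], reject
12. q=(35,0) nearest=1 d=28 new=(13,2) → blocked by [9,17]×[6,15], reject
13. q=(12,27) nearest=1 d=19 new=(12,14) → blocked by [9,17]×[6,15], reject
14. q=(48,14) nearest=1 d=41 new=(13,14) → blocked by [9,17]×[6,15], reject
15. q=(13,35) nearest=1 d=27 new=(13,14) → blocked by [9,17]×[6,15], reject
16. q=(38,2) nearest=1 d=31 new=(13,2) → blocked by [9,17]×[6,15], reject
17. q=(12,35) nearest=1 d=27 new=(12,14) → blocked by [9,17]×[6,15], reject
18. q=(8,7) nearest=1 d=1 new=(8,7) → add node 3 parent=1 cost=7
19. q=(26,9) nearest=3 d=18 new=(14,9) → blocked by [9,17]×[6,15], reject
20. q=(7,44) nearest=1 d=36 new=(7,14) → add node 4 parent=1 cost=12
21. q=(20,44) nearest=4 d=30 new=(13,20) → add node 5 parent=4 cost=18
22. q=(27,0) nearest=3 d=19 new=(14,1) → blocked by [9,17]×[6,15], reject
23. q=(39,48) nearest=5 d=28 new=(19,26) → add node 6 parent=5 cost=24
24. q=(10,15) nearest=4 d=3 new=(10,15) → blocked by [9,17]×[6,15], reject

Path: 0 1 4 5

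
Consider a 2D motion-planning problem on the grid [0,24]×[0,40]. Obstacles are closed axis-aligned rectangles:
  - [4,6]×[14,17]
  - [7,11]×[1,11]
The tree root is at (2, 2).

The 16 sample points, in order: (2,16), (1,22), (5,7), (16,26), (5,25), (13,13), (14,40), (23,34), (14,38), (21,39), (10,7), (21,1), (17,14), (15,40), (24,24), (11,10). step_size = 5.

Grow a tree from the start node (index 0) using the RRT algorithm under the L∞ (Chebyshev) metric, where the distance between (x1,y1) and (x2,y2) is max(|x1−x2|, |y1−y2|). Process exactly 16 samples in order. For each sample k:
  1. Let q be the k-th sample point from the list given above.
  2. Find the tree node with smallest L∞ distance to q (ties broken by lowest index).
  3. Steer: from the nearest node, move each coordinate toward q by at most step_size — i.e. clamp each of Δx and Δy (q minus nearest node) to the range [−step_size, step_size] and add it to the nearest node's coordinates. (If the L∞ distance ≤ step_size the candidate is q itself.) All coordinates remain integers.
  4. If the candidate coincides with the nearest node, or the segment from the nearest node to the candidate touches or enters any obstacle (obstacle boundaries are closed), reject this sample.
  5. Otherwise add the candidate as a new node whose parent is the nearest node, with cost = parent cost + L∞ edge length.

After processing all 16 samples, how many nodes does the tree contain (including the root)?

1. q=(2,16) nearest=0 d=14 new=(2,7) → add node 1 parent=0 cost=5
2. q=(1,22) nearest=1 d=15 new=(1,12) → add node 2 parent=1 cost=10
3. q=(5,7) nearest=1 d=3 new=(5,7) → add node 3 parent=1 cost=8
4. q=(16,26) nearest=2 d=15 new=(6,17) → blocked by [4,6]×[14,17], reject
5. q=(5,25) nearest=2 d=13 new=(5,17) → blocked by [4,6]×[14,17], reject
6. q=(13,13) nearest=3 d=8 new=(10,12) → blocked by [7,11]×[1,11], reject
7. q=(14,40) nearest=2 d=28 new=(6,17) → blocked by [4,6]×[14,17], reject
8. q=(23,34) nearest=2 d=22 new=(6,17) → blocked by [4,6]×[14,17], reject
9. q=(14,38) nearest=2 d=26 new=(6,17) → blocked by [4,6]×[14,17], reject
10. q=(21,39) nearest=2 d=27 new=(6,17) → blocked by [4,6]×[14,17], reject
11. q=(10,7) nearest=3 d=5 new=(10,7) → blocked by [7,11]×[1,11], reject
12. q=(21,1) nearest=3 d=16 new=(10,2) → blocked by [7,11]×[1,11], reject
13. q=(17,14) nearest=3 d=12 new=(10,12) → blocked by [7,11]×[1,11], reject
14. q=(15,40) nearest=2 d=28 new=(6,17) → blocked by [4,6]×[14,17], reject
15. q=(24,24) nearest=3 d=19 new=(10,12) → blocked by [7,11]×[1,11], reject
16. q=(11,10) nearest=3 d=6 new=(10,10) → blocked by [7,11]×[1,11], reject

Node count: 4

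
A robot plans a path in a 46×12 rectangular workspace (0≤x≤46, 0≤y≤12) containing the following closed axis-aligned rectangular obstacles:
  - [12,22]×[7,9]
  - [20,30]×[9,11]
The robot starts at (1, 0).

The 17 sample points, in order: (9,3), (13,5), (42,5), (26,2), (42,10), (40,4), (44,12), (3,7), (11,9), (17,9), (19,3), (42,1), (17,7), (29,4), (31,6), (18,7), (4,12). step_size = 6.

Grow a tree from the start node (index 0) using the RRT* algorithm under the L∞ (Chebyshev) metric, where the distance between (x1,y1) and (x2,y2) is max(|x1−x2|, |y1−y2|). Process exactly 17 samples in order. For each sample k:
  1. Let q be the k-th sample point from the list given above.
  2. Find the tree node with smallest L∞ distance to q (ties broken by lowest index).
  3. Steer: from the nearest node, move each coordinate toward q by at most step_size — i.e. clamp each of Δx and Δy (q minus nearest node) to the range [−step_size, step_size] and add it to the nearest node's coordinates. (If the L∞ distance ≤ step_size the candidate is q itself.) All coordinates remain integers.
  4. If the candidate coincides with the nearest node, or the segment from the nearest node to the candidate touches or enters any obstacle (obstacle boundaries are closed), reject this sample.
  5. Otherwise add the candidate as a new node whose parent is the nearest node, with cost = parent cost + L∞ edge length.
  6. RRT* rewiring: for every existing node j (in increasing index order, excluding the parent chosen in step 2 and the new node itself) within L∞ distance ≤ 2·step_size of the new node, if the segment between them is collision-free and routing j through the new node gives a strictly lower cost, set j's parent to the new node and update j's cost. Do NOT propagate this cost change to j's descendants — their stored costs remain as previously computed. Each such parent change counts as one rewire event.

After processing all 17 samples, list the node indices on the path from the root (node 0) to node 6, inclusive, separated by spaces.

1. q=(9,3) nearest=0 d=8 new=(7,3) → add node 1 parent=0 cost=6
2. q=(13,5) nearest=1 d=6 new=(13,5) → add node 2 parent=1 cost=12
3. q=(42,5) nearest=2 d=29 new=(19,5) → add node 3 parent=2 cost=18
4. q=(26,2) nearest=3 d=7 new=(25,2) → add node 4 parent=3 cost=24
5. q=(42,10) nearest=4 d=17 new=(31,8) → add node 5 parent=4 cost=30
6. q=(40,4) nearest=5 d=9 new=(37,4) → add node 6 parent=5 cost=36
7. q=(44,12) nearest=6 d=8 new=(43,10) → add node 7 parent=6 cost=42
8. q=(3,7) nearest=1 d=4 new=(3,7) → add node 8 parent=1 cost=10
9. q=(11,9) nearest=2 d=4 new=(11,9) → blocked by [12,22]×[7,9], reject
10. q=(17,9) nearest=2 d=4 new=(17,9) → blocked by [12,22]×[7,9], reject
11. q=(19,3) nearest=3 d=2 new=(19,3) → add node 9 parent=3 cost=20
12. q=(42,1) nearest=6 d=5 new=(42,1) → add node 10 parent=6 cost=41
13. q=(17,7) nearest=3 d=2 new=(17,7) → blocked by [12,22]×[7,9], reject
14. q=(29,4) nearest=4 d=4 new=(29,4) → add node 11 parent=4 cost=28
15. q=(31,6) nearest=5 d=2 new=(31,6) → add node 12 parent=5 cost=32
16. q=(18,7) nearest=3 d=2 new=(18,7) → blocked by [12,22]×[7,9], reject
17. q=(4,12) nearest=8 d=5 new=(4,12) → add node 13 parent=8 cost=15

Path: 0 1 2 3 4 5 6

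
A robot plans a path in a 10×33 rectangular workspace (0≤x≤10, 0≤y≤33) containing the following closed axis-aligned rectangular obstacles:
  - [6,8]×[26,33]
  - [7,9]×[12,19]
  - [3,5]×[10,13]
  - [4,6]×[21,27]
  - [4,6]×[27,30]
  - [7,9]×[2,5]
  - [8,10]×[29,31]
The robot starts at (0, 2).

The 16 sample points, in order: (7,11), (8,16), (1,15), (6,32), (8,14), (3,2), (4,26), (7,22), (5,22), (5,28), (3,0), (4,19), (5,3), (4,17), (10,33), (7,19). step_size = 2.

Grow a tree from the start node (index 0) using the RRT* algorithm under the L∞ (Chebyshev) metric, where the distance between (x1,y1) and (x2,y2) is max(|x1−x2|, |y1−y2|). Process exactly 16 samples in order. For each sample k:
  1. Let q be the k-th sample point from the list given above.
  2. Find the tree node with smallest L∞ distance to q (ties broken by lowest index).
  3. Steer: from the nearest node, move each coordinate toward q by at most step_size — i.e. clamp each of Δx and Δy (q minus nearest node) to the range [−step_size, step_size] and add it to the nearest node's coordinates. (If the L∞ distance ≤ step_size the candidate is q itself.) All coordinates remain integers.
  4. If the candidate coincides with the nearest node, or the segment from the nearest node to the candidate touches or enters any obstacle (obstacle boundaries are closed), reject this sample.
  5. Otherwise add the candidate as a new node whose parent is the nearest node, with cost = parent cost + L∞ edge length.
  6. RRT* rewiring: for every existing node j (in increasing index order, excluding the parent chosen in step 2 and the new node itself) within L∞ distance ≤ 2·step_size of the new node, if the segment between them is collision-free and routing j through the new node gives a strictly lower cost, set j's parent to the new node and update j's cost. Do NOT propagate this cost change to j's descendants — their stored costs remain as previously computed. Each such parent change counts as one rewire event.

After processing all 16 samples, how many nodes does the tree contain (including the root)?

1. q=(7,11) nearest=0 d=9 new=(2,4) → add node 1 parent=0 cost=2
2. q=(8,16) nearest=1 d=12 new=(4,6) → add node 2 parent=1 cost=4
3. q=(1,15) nearest=2 d=9 new=(2,8) → add node 3 parent=2 cost=6
4. q=(6,32) nearest=3 d=24 new=(4,10) → blocked by [3,5]×[10,13], reject
5. q=(8,14) nearest=3 d=6 new=(4,10) → blocked by [3,5]×[10,13], reject
6. q=(3,2) nearest=1 d=2 new=(3,2) → add node 4 parent=1 cost=4
7. q=(4,26) nearest=3 d=18 new=(4,10) → blocked by [3,5]×[10,13], reject
8. q=(7,22) nearest=3 d=14 new=(4,10) → blocked by [3,5]×[10,13], reject
9. q=(5,22) nearest=3 d=14 new=(4,10) → blocked by [3,5]×[10,13], reject
10. q=(5,28) nearest=3 d=20 new=(4,10) → blocked by [3,5]×[10,13], reject
11. q=(3,0) nearest=4 d=2 new=(3,0) → add node 5 parent=4 cost=6
12. q=(4,19) nearest=3 d=11 new=(4,10) → blocked by [3,5]×[10,13], reject
13. q=(5,3) nearest=4 d=2 new=(5,3) → add node 6 parent=4 cost=6
14. q=(4,17) nearest=3 d=9 new=(4,10) → blocked by [3,5]×[10,13], reject
15. q=(10,33) nearest=3 d=25 new=(4,10) → blocked by [3,5]×[10,13], reject
16. q=(7,19) nearest=3 d=11 new=(4,10) → blocked by [3,5]×[10,13], reject

Node count: 7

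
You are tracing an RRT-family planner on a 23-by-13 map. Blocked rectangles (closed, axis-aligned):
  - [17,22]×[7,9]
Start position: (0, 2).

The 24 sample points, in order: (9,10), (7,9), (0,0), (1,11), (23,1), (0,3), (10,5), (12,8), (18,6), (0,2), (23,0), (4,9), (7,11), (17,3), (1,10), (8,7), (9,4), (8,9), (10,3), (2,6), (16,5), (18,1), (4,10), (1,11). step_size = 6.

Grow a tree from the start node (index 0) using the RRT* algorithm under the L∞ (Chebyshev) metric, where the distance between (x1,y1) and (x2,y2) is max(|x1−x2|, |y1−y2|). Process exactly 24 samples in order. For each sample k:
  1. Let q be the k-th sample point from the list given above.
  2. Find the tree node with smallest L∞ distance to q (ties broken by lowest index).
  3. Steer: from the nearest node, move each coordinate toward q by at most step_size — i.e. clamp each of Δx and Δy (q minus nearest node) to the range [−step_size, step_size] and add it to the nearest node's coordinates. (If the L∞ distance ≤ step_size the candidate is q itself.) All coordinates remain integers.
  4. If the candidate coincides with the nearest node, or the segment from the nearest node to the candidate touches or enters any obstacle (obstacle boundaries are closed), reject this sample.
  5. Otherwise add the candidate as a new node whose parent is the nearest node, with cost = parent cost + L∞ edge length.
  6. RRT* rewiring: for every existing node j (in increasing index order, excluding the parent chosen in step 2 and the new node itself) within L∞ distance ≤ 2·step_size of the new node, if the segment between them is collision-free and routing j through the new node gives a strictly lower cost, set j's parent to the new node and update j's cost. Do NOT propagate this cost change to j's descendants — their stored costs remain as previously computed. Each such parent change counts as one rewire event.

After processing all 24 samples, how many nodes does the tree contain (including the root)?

Node count: 23

1. q=(9,10) nearest=0 d=9 new=(6,8) → add node 1 parent=0 cost=6
2. q=(7,9) nearest=1 d=1 new=(7,9) → add node 2 parent=1 cost=7
3. q=(0,0) nearest=0 d=2 new=(0,0) → add node 3 parent=0 cost=2
4. q=(1,11) nearest=1 d=5 new=(1,11) → add node 4 parent=1 cost=11
5. q=(23,1) nearest=2 d=16 new=(13,3) → add node 5 parent=2 cost=13
6. q=(0,3) nearest=0 d=1 new=(0,3) → add node 6 parent=0 cost=1; rewire 4→6 (9<11)
7. q=(10,5) nearest=5 d=3 new=(10,5) → add node 7 parent=5 cost=16
8. q=(12,8) nearest=7 d=3 new=(12,8) → add node 8 parent=7 cost=19
9. q=(18,6) nearest=5 d=5 new=(18,6) → add node 9 parent=5 cost=18
10. q=(0,2) nearest=0 d=0 → coincident, reject
11. q=(23,0) nearest=9 d=6 new=(23,0) → add node 10 parent=9 cost=24
12. q=(4,9) nearest=1 d=2 new=(4,9) → add node 11 parent=1 cost=8; rewire 7→11 (14<16); rewire 8→11 (16<19)
13. q=(7,11) nearest=2 d=2 new=(7,11) → add node 12 parent=2 cost=9; rewire 8→12 (14<16)
14. q=(17,3) nearest=9 d=3 new=(17,3) → add node 13 parent=9 cost=21
15. q=(1,10) nearest=4 d=1 new=(1,10) → add node 14 parent=4 cost=10
16. q=(8,7) nearest=1 d=2 new=(8,7) → add node 15 parent=1 cost=8; rewire 7→15 (10<14); rewire 8→15 (12<14); rewire 13→15 (17<21)
17. q=(9,4) nearest=7 d=1 new=(9,4) → add node 16 parent=7 cost=11
18. q=(8,9) nearest=2 d=1 new=(8,9) → add node 17 parent=2 cost=8
19. q=(10,3) nearest=16 d=1 new=(10,3) → add node 18 parent=16 cost=12
20. q=(2,6) nearest=6 d=3 new=(2,6) → add node 19 parent=6 cost=4; rewire 11→19 (7<8); rewire 14→19 (8<10)
21. q=(16,5) nearest=9 d=2 new=(16,5) → add node 20 parent=9 cost=20
22. q=(18,1) nearest=13 d=2 new=(18,1) → add node 21 parent=13 cost=19
23. q=(4,10) nearest=11 d=1 new=(4,10) → add node 22 parent=11 cost=8
24. q=(1,11) nearest=4 d=0 → coincident, reject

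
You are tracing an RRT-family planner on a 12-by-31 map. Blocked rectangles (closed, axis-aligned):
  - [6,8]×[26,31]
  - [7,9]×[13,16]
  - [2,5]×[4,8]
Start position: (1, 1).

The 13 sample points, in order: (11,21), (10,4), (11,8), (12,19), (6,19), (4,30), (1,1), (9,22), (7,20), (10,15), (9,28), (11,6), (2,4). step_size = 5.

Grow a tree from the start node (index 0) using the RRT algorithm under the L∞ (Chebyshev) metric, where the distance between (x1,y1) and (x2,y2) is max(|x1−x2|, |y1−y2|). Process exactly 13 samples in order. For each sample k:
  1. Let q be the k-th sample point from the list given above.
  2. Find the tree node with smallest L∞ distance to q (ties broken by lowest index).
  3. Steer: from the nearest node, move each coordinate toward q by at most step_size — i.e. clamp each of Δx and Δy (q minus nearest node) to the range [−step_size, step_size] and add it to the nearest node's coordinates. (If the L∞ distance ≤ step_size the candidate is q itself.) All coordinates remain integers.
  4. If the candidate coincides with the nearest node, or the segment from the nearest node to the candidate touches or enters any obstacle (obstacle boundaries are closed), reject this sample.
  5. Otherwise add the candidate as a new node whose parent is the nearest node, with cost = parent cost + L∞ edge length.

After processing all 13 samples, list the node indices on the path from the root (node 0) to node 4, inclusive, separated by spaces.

Path: 0 1 2 3 4

1. q=(11,21) nearest=0 d=20 new=(6,6) → blocked by [2,5]×[4,8], reject
2. q=(10,4) nearest=0 d=9 new=(6,4) → add node 1 parent=0 cost=5
3. q=(11,8) nearest=1 d=5 new=(11,8) → add node 2 parent=1 cost=10
4. q=(12,19) nearest=2 d=11 new=(12,13) → add node 3 parent=2 cost=15
5. q=(6,19) nearest=3 d=6 new=(7,18) → blocked by [7,9]×[13,16], reject
6. q=(4,30) nearest=3 d=17 new=(7,18) → blocked by [7,9]×[13,16], reject
7. q=(1,1) nearest=0 d=0 → coincident, reject
8. q=(9,22) nearest=3 d=9 new=(9,18) → add node 4 parent=3 cost=20
9. q=(7,20) nearest=4 d=2 new=(7,20) → add node 5 parent=4 cost=22
10. q=(10,15) nearest=3 d=2 new=(10,15) → add node 6 parent=3 cost=17
11. q=(9,28) nearest=5 d=8 new=(9,25) → add node 7 parent=5 cost=27
12. q=(11,6) nearest=2 d=2 new=(11,6) → add node 8 parent=2 cost=12
13. q=(2,4) nearest=0 d=3 new=(2,4) → blocked by [2,5]×[4,8], reject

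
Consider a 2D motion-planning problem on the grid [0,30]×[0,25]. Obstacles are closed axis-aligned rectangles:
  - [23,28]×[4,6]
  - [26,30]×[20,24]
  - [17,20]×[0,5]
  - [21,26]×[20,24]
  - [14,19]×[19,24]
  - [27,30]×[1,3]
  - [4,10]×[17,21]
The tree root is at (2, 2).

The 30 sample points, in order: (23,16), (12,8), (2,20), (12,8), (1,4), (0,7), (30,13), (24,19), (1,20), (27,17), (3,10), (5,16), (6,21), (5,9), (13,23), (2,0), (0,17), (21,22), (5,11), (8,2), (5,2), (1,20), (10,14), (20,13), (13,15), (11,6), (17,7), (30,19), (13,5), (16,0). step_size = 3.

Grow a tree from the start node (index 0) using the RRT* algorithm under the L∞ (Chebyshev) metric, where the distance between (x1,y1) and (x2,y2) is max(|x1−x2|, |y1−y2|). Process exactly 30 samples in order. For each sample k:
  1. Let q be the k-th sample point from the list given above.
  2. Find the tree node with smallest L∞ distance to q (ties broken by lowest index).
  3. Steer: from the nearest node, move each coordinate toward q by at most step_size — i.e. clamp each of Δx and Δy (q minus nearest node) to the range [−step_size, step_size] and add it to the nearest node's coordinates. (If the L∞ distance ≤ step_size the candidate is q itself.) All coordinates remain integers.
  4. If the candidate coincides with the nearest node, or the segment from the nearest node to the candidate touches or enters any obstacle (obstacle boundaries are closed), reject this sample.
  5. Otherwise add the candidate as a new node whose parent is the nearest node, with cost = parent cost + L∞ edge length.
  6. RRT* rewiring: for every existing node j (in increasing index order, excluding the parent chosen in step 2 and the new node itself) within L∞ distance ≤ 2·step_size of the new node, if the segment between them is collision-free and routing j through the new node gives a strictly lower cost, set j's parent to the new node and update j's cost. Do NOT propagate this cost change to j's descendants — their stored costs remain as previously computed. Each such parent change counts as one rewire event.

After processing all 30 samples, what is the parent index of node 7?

1. q=(23,16) nearest=0 d=21 new=(5,5) → add node 1 parent=0 cost=3
2. q=(12,8) nearest=1 d=7 new=(8,8) → add node 2 parent=1 cost=6
3. q=(2,20) nearest=2 d=12 new=(5,11) → add node 3 parent=2 cost=9
4. q=(12,8) nearest=2 d=4 new=(11,8) → add node 4 parent=2 cost=9
5. q=(1,4) nearest=0 d=2 new=(1,4) → add node 5 parent=0 cost=2
6. q=(0,7) nearest=5 d=3 new=(0,7) → add node 6 parent=5 cost=5
7. q=(30,13) nearest=4 d=19 new=(14,11) → add node 7 parent=4 cost=12
8. q=(24,19) nearest=7 d=10 new=(17,14) → add node 8 parent=7 cost=15
9. q=(1,20) nearest=3 d=9 new=(2,14) → add node 9 parent=3 cost=12
10. q=(27,17) nearest=8 d=10 new=(20,17) → add node 10 parent=8 cost=18
11. q=(3,10) nearest=3 d=2 new=(3,10) → add node 11 parent=3 cost=11
12. q=(5,16) nearest=9 d=3 new=(5,16) → add node 12 parent=9 cost=15
13. q=(6,21) nearest=12 d=5 new=(6,19) → blocked by [4,10]×[17,21], reject
14. q=(5,9) nearest=3 d=2 new=(5,9) → add node 13 parent=3 cost=11
15. q=(13,23) nearest=10 d=7 new=(17,20) → blocked by [14,19]×[19,24], reject
16. q=(2,0) nearest=0 d=2 new=(2,0) → add node 14 parent=0 cost=2
17. q=(0,17) nearest=9 d=3 new=(0,17) → add node 15 parent=9 cost=15
18. q=(21,22) nearest=10 d=5 new=(21,20) → blocked by [21,26]×[20,24], reject
19. q=(5,11) nearest=3 d=0 → coincident, reject
20. q=(8,2) nearest=1 d=3 new=(8,2) → add node 16 parent=1 cost=6
21. q=(5,2) nearest=0 d=3 new=(5,2) → add node 17 parent=0 cost=3
22. q=(1,20) nearest=15 d=3 new=(1,20) → add node 18 parent=15 cost=18
23. q=(10,14) nearest=7 d=4 new=(11,14) → add node 19 parent=7 cost=15
24. q=(20,13) nearest=8 d=3 new=(20,13) → add node 20 parent=8 cost=18
25. q=(13,15) nearest=19 d=2 new=(13,15) → add node 21 parent=19 cost=17
26. q=(11,6) nearest=4 d=2 new=(11,6) → add node 22 parent=4 cost=11
27. q=(17,7) nearest=7 d=4 new=(17,8) → add node 23 parent=7 cost=15
28. q=(30,19) nearest=10 d=10 new=(23,19) → add node 24 parent=10 cost=21
29. q=(13,5) nearest=22 d=2 new=(13,5) → add node 25 parent=22 cost=13
30. q=(16,0) nearest=25 d=5 new=(16,2) → add node 26 parent=25 cost=16

Parent of node 7: 4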